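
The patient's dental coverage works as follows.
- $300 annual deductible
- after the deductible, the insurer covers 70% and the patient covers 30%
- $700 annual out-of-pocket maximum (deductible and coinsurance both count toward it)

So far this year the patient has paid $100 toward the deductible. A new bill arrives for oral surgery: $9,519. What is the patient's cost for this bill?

$600

Remaining deductible: $300 − $100 = $200.
After the $200 deductible portion, $9,519 − $200 = $9,319 is subject to coinsurance.
30% of $9,319 = $2,795.70 falls to the patient.
That puts the patient's cost at $200 + $2,795.70 = $2,995.70 before any cap.
That would bring total out-of-pocket to $3,095.70, past the $700 cap. The patient is capped at $700 − $100 = $600 on this claim.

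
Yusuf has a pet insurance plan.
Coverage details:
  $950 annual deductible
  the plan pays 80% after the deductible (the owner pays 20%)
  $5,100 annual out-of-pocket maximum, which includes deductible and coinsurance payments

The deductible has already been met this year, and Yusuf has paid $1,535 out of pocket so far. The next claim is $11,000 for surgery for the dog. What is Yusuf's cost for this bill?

$2,200

With the deductible met, the entire $11,000 is subject to coinsurance.
20% of $11,000 = $2,200 falls to the owner.
Cumulative spending $1,535 + $2,200 = $3,735 stays under the $5,100 maximum.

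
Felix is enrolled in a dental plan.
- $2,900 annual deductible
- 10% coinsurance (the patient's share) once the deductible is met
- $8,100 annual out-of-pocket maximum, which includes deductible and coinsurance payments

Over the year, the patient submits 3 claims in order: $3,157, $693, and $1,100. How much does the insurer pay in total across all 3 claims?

Claim 1 ($3,157): $2,900 to deductible, leaving $257; coinsurance $257 × 10% = $25.70. Cost to patient: $2,925.70. OOP to date $2,925.70. Plan pays $3,157 − $2,925.70 = $231.30.
Claim 2 ($693): 10% coinsurance on $693 = $69.30. Patient pays $69.30; OOP now $2,995. Insurer: $693 − $69.30 = $623.70.
Claim 3 ($1,100): deductible met; 10% of $1,100 = $110. Patient owes $110 (running OOP $3,105). Plan pays $1,100 − $110 = $990.
Insurer total: $231.30 + $623.70 + $990 = $1,845.

$1,845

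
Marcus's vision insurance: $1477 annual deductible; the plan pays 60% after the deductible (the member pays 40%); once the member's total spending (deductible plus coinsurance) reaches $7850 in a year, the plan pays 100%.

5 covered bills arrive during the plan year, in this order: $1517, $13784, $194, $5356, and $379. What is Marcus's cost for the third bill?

$77.60

Claim 1 — $1517: $1477 finishes the deductible; $40 goes to coinsurance; member's 40% is $16. Cost to member: $1493. OOP to date $1493.
Claim 2 — $13784: deductible met; 40% of $13784 = $5513.60. Member owes $5513.60 (running OOP $7006.60).
Claim 3 — $194: 40% coinsurance on $194 = $77.60. Member owes $77.60 (running OOP $7084.20).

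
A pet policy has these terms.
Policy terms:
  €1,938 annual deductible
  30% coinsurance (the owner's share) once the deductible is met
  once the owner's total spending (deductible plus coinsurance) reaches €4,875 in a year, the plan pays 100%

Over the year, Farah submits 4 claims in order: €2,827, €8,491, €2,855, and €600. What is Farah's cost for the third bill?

Claim 1 — €2,827: €1,938 to deductible, leaving €889; owner's 30% is €266.70. Owner owes €2,204.70 (running OOP €2,204.70).
Claim 2 — €8,491: deductible met; 30% of €8,491 = €2,547.30. Cost to owner: €2,547.30. OOP to date €4,752.
Claim 3 — €2,855: deductible already satisfied, so owner's share is 30% × €2,855 = €856.50. Adding that to €4,752 gives €5,608.50, past the €4,875 cap; owner pays only €4,875 − €4,752 = €123.

€123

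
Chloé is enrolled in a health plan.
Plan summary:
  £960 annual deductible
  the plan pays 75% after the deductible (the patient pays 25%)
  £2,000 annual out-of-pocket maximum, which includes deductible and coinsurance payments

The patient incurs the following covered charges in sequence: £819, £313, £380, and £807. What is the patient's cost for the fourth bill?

£201.75

#1 (£819): all of it applies to the deductible. Patient owes £819 (running OOP £819).
#2 (£313): £141 finishes the deductible; £172 goes to coinsurance; 25% of £172 = £43. Patient pays £184; OOP now £1,003.
#3 (£380): deductible already satisfied, so patient's share is 25% × £380 = £95. Patient owes £95 (running OOP £1,098).
#4 (£807): deductible met; 25% of £807 = £201.75. Cost to patient: £201.75. OOP to date £1,299.75.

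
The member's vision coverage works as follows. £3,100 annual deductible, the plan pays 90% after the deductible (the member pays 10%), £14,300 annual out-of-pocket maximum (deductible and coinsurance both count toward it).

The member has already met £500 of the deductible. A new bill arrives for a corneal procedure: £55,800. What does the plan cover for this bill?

Remaining deductible: £3,100 − £500 = £2,600.
After the £2,600 deductible portion, £55,800 − £2,600 = £53,200 is subject to coinsurance.
Coinsurance: £53,200 × 10% = £5,320.
That puts the member's cost at £2,600 + £5,320 = £7,920 before any cap.
Year-to-date out-of-pocket becomes £500 + £7,920 = £8,420, still under the £14,300 maximum, so no cap applies.
The insurer covers the remainder: £55,800 − £7,920 = £47,880.

£47,880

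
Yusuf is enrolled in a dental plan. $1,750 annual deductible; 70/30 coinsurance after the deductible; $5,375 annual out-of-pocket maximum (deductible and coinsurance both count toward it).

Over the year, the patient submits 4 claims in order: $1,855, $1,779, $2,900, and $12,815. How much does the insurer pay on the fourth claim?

Claim 1 ($1,855): deductible takes $1,750, $105 remains; patient's 30% is $31.50. Patient pays $1,781.50; OOP now $1,781.50. Plan pays $1,855 − $1,781.50 = $73.50.
Claim 2 ($1,779): deductible met; 30% of $1,779 = $533.70. Patient pays $533.70; OOP now $2,315.20. Plan pays $1,779 − $533.70 = $1,245.30.
Claim 3 ($2,900): deductible met; 30% of $2,900 = $870. Patient owes $870 (running OOP $3,185.20). Plan pays $2,900 − $870 = $2,030.
Claim 4 ($12,815): 30% coinsurance on $12,815 = $3,844.50. Adding that to $3,185.20 gives $7,029.70, past the $5,375 cap; patient pays only $5,375 − $3,185.20 = $2,189.80. Insurer: $12,815 − $2,189.80 = $10,625.20.

$10,625.20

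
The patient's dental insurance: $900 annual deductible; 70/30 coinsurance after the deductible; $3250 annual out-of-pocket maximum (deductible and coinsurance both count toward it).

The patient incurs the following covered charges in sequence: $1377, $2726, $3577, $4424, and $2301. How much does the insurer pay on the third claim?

$2503.90

Claim 1 ($1377): deductible takes $900, $477 remains; coinsurance $477 × 30% = $143.10. Cost to patient: $1043.10. OOP to date $1043.10. Plan pays $1377 − $1043.10 = $333.90.
Claim 2 ($2726): deductible already satisfied, so patient's share is 30% × $2726 = $817.80. Patient pays $817.80; OOP now $1860.90. Plan pays $2726 − $817.80 = $1908.20.
Claim 3 ($3577): deductible met; 30% of $3577 = $1073.10. Cost to patient: $1073.10. OOP to date $2934. Insurer: $3577 − $1073.10 = $2503.90.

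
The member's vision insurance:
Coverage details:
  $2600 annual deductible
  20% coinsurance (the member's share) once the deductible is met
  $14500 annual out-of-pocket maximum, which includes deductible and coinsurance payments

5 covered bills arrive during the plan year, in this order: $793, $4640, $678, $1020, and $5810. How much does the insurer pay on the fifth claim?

Bill 1, $793: fully absorbed by the deductible. Member owes $793 (running OOP $793). Plan pays $793 − $793 = $0.
Bill 2, $4640: deductible takes $1807, $2833 remains; 20% of $2833 = $566.60. Cost to member: $2373.60. OOP to date $3166.60. Insurer: $4640 − $2373.60 = $2266.40.
Bill 3, $678: 20% coinsurance on $678 = $135.60. Member owes $135.60 (running OOP $3302.20). Plan pays $678 − $135.60 = $542.40.
Bill 4, $1020: deductible met; 20% of $1020 = $204. Member pays $204; OOP now $3506.20. Plan pays $1020 − $204 = $816.
Bill 5, $5810: deductible met; 20% of $5810 = $1162. Cost to member: $1162. OOP to date $4668.20. Insurer: $5810 − $1162 = $4648.

$4648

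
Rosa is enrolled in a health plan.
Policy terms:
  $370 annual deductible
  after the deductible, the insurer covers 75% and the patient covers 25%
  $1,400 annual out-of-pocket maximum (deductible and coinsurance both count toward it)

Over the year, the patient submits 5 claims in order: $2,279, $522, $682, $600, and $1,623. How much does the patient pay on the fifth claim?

Claim 1 — $2,279: deductible takes $370, $1,909 remains; 25% of $1,909 = $477.25. Cost to patient: $847.25. OOP to date $847.25.
Claim 2 — $522: 25% coinsurance on $522 = $130.50. Cost to patient: $130.50. OOP to date $977.75.
Claim 3 — $682: deductible met; 25% of $682 = $170.50. Patient owes $170.50 (running OOP $1,148.25).
Claim 4 — $600: 25% coinsurance on $600 = $150. Patient pays $150; OOP now $1,298.25.
Claim 5 — $1,623: deductible already satisfied, so patient's share is 25% × $1,623 = $405.75. That would push OOP to $1,704, over the $1,400 cap, so patient pays $1,400 − $1,298.25 = $101.75.

$101.75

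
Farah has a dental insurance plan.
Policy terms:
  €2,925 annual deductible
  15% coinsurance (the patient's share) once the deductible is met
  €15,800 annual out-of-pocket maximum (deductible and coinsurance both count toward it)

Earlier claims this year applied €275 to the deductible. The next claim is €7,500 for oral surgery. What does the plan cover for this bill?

€4,122.50

Deductible still to meet: €2,925 − €275 = €2,650.
That leaves €7,500 − €2,650 = €4,850 for coinsurance.
Patient's 15% share of €4,850 is €727.50.
So the patient owes €2,650 + €727.50 = €3,377.50 before any cap.
Total out-of-pocket so far would be €275 + €3,377.50 = €3,652.50, below the €15,800 cap — no reduction.
The plan picks up €7,500 − €3,377.50 = €4,122.50.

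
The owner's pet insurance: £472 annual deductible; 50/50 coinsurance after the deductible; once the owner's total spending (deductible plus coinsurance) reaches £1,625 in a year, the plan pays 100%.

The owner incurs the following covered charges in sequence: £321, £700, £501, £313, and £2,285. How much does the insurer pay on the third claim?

£250.50

Bill 1, £321: fully absorbed by the deductible. Owner pays £321; OOP now £321. Insurer: £321 − £321 = £0.
Bill 2, £700: £151 to deductible, leaving £549; 50% of £549 = £274.50. Cost to owner: £425.50. OOP to date £746.50. Plan pays £700 − £425.50 = £274.50.
Bill 3, £501: deductible met; 50% of £501 = £250.50. Owner owes £250.50 (running OOP £997). Plan pays £501 − £250.50 = £250.50.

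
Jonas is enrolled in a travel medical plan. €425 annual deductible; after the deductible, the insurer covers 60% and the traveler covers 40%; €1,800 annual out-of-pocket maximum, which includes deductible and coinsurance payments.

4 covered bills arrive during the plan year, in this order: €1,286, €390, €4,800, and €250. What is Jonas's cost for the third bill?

€874.60

Claim 1 (€1,286): €425 to deductible, leaving €861; traveler's 40% is €344.40. Traveler owes €769.40 (running OOP €769.40).
Claim 2 (€390): deductible already satisfied, so traveler's share is 40% × €390 = €156. Traveler owes €156 (running OOP €925.40).
Claim 3 (€4,800): 40% coinsurance on €4,800 = €1,920. Adding that to €925.40 gives €2,845.40, past the €1,800 cap; traveler pays only €1,800 − €925.40 = €874.60.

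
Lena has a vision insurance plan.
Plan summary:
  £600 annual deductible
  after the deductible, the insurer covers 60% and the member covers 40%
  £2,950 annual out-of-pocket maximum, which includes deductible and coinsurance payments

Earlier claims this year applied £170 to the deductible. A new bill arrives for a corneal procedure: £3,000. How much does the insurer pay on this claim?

£1,542

Deductible still to meet: £600 − £170 = £430.
That leaves £3,000 − £430 = £2,570 for coinsurance.
Member's 40% share of £2,570 is £1,028.
Member responsibility before any cap: £430 + £1,028 = £1,458.
Cumulative spending £170 + £1,458 = £1,628 stays under the £2,950 maximum.
The plan picks up £3,000 − £1,458 = £1,542.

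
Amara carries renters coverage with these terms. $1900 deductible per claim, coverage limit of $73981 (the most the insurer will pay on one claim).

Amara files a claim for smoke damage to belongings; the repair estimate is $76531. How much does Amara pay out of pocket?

Subtract the deductible: $76531 − $1900 = $74631.
$74631 exceeds the $73981 limit, so the insurer pays the limit: $73981.
Out of pocket: $76531 − $73981 = $2550.

$2550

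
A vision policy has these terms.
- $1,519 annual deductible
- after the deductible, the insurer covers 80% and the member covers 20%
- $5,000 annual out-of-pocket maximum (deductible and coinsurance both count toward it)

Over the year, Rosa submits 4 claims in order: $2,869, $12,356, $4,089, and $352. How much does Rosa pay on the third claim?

$739.80

Bill 1, $2,869: $1,519 finishes the deductible; $1,350 goes to coinsurance; coinsurance $1,350 × 20% = $270. Member owes $1,789 (running OOP $1,789).
Bill 2, $12,356: 20% coinsurance on $12,356 = $2,471.20. Cost to member: $2,471.20. OOP to date $4,260.20.
Bill 3, $4,089: deductible already satisfied, so member's share is 20% × $4,089 = $817.80. Adding that to $4,260.20 gives $5,078, past the $5,000 cap; member pays only $5,000 − $4,260.20 = $739.80.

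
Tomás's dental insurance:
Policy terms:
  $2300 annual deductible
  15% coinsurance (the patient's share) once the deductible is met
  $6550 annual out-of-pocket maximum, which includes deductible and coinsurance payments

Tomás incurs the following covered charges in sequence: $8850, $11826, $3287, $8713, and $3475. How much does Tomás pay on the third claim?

#1 ($8850): deductible takes $2300, $6550 remains; coinsurance $6550 × 15% = $982.50. Cost to patient: $3282.50. OOP to date $3282.50.
#2 ($11826): deductible already satisfied, so patient's share is 15% × $11826 = $1773.90. Patient owes $1773.90 (running OOP $5056.40).
#3 ($3287): deductible already satisfied, so patient's share is 15% × $3287 = $493.05. Cost to patient: $493.05. OOP to date $5549.45.

$493.05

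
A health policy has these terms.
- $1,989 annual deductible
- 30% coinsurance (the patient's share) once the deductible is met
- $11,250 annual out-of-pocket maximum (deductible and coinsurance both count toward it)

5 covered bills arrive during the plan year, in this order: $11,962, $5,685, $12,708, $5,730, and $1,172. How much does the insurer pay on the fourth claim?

Claim 1 — $11,962: $1,989 to deductible, leaving $9,973; patient's 30% is $2,991.90. Cost to patient: $4,980.90. OOP to date $4,980.90. Plan pays $11,962 − $4,980.90 = $6,981.10.
Claim 2 — $5,685: deductible met; 30% of $5,685 = $1,705.50. Patient pays $1,705.50; OOP now $6,686.40. Plan pays $5,685 − $1,705.50 = $3,979.50.
Claim 3 — $12,708: 30% coinsurance on $12,708 = $3,812.40. Patient owes $3,812.40 (running OOP $10,498.80). Plan pays $12,708 − $3,812.40 = $8,895.60.
Claim 4 — $5,730: 30% coinsurance on $5,730 = $1,719. That would push OOP to $12,217.80, over the $11,250 cap, so patient pays $11,250 − $10,498.80 = $751.20. Plan pays $5,730 − $751.20 = $4,978.80.

$4,978.80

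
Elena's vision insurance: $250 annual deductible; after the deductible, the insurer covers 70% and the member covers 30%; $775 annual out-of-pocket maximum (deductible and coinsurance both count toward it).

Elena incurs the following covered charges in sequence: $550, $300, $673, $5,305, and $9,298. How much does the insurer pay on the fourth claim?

$5,161.90

Claim 1 ($550): deductible takes $250, $300 remains; coinsurance $300 × 30% = $90. Member pays $340; OOP now $340. Plan pays $550 − $340 = $210.
Claim 2 ($300): 30% coinsurance on $300 = $90. Cost to member: $90. OOP to date $430. Plan pays $300 − $90 = $210.
Claim 3 ($673): deductible met; 30% of $673 = $201.90. Member pays $201.90; OOP now $631.90. Plan pays $673 − $201.90 = $471.10.
Claim 4 ($5,305): deductible already satisfied, so member's share is 30% × $5,305 = $1,591.50. Adding that to $631.90 gives $2,223.40, past the $775 cap; member pays only $775 − $631.90 = $143.10. Insurer: $5,305 − $143.10 = $5,161.90.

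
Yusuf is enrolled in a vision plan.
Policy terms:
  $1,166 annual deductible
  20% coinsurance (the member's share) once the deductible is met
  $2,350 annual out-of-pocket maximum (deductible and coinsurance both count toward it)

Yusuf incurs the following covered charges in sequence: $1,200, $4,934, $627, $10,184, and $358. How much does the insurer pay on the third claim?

Bill 1, $1,200: $1,166 to deductible, leaving $34; coinsurance $34 × 20% = $6.80. Member pays $1,172.80; OOP now $1,172.80. Insurer: $1,200 − $1,172.80 = $27.20.
Bill 2, $4,934: deductible already satisfied, so member's share is 20% × $4,934 = $986.80. Member pays $986.80; OOP now $2,159.60. Insurer: $4,934 − $986.80 = $3,947.20.
Bill 3, $627: deductible met; 20% of $627 = $125.40. Member pays $125.40; OOP now $2,285. Insurer: $627 − $125.40 = $501.60.

$501.60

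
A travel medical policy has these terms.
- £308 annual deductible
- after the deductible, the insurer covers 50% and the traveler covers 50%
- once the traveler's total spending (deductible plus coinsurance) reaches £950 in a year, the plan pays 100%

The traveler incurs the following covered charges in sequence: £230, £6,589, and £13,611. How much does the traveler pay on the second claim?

#1 (£230): entire amount goes to the deductible. Cost to traveler: £230. OOP to date £230.
#2 (£6,589): £78 finishes the deductible; £6,511 goes to coinsurance; traveler's 50% is £3,255.50. Claim cost before the cap: £78 + £3,255.50 = £3,333.50. OOP would hit £3,563.50 > £950, so the cap limits the traveler to £950 − £230 = £720.

£720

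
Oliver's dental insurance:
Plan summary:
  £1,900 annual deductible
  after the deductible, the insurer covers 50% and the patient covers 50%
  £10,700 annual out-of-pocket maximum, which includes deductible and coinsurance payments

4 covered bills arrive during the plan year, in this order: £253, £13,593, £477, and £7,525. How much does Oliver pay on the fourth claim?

£2,588.50

Claim 1 (£253): all of it applies to the deductible. Cost to patient: £253. OOP to date £253.
Claim 2 (£13,593): deductible takes £1,647, £11,946 remains; coinsurance £11,946 × 50% = £5,973. Patient owes £7,620 (running OOP £7,873).
Claim 3 (£477): 50% coinsurance on £477 = £238.50. Patient pays £238.50; OOP now £8,111.50.
Claim 4 (£7,525): deductible met; 50% of £7,525 = £3,762.50. Adding that to £8,111.50 gives £11,874, past the £10,700 cap; patient pays only £10,700 − £8,111.50 = £2,588.50.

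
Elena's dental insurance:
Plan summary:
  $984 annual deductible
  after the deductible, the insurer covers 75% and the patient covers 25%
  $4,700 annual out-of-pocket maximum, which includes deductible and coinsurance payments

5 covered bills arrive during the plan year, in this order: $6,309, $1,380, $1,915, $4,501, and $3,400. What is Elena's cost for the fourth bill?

Claim 1 — $6,309: deductible takes $984, $5,325 remains; coinsurance $5,325 × 25% = $1,331.25. Cost to patient: $2,315.25. OOP to date $2,315.25.
Claim 2 — $1,380: deductible already satisfied, so patient's share is 25% × $1,380 = $345. Patient owes $345 (running OOP $2,660.25).
Claim 3 — $1,915: 25% coinsurance on $1,915 = $478.75. Patient pays $478.75; OOP now $3,139.
Claim 4 — $4,501: 25% coinsurance on $4,501 = $1,125.25. Patient owes $1,125.25 (running OOP $4,264.25).

$1,125.25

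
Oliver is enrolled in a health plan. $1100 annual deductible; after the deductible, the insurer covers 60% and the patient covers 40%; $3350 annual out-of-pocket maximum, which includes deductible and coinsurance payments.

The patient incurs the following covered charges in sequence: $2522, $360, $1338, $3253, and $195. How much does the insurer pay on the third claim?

Claim 1 — $2522: $1100 to deductible, leaving $1422; coinsurance $1422 × 40% = $568.80. Patient owes $1668.80 (running OOP $1668.80). Insurer: $2522 − $1668.80 = $853.20.
Claim 2 — $360: deductible met; 40% of $360 = $144. Patient owes $144 (running OOP $1812.80). Insurer: $360 − $144 = $216.
Claim 3 — $1338: 40% coinsurance on $1338 = $535.20. Patient owes $535.20 (running OOP $2348). Plan pays $1338 − $535.20 = $802.80.

$802.80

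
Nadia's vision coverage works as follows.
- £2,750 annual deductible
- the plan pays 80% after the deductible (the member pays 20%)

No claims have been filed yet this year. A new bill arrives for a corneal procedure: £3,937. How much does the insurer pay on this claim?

£949.60

The full £2,750 deductible is still open; £2,750 of this bill applies to it.
After the £2,750 deductible portion, £3,937 − £2,750 = £1,187 is subject to coinsurance.
20% of £1,187 = £237.40 falls to the member.
Member responsibility: £2,750 + £237.40 = £2,987.40.
Insurer pays the balance: £3,937 − £2,987.40 = £949.60.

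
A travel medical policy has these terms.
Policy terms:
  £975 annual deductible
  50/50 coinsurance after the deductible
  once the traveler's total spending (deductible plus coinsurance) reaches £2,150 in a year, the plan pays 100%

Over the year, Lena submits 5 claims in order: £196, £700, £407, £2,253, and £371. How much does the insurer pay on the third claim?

£164

#1 (£196): entire amount goes to the deductible. Cost to traveler: £196. OOP to date £196. Insurer: £196 − £196 = £0.
#2 (£700): entire amount goes to the deductible. Cost to traveler: £700. OOP to date £896. Plan pays £700 − £700 = £0.
#3 (£407): £79 finishes the deductible; £328 goes to coinsurance; traveler's 50% is £164. Traveler pays £243; OOP now £1,139. Insurer: £407 − £243 = £164.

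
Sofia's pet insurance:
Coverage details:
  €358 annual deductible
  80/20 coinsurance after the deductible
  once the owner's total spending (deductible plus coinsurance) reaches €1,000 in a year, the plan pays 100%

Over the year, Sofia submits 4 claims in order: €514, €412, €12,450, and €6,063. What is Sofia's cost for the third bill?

€528.40

Bill 1, €514: deductible takes €358, €156 remains; coinsurance €156 × 20% = €31.20. Owner pays €389.20; OOP now €389.20.
Bill 2, €412: deductible already satisfied, so owner's share is 20% × €412 = €82.40. Owner pays €82.40; OOP now €471.60.
Bill 3, €12,450: deductible already satisfied, so owner's share is 20% × €12,450 = €2,490. Adding that to €471.60 gives €2,961.60, past the €1,000 cap; owner pays only €1,000 − €471.60 = €528.40.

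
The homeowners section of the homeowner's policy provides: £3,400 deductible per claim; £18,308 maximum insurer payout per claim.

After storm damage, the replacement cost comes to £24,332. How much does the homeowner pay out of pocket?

After the deductible, £24,332 − £3,400 = £20,932 remains.
Since £20,932 > £18,308, the payout is capped at £18,308.
Homeowner's share is the uncovered remainder: £24,332 − £18,308 = £6,024.

£6,024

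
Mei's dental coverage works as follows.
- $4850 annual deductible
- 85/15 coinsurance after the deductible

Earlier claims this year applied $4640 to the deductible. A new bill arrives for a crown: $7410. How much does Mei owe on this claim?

$1290

$4640 of the $4850 deductible is already met, leaving $210.
The remaining $7200 (= $7410 − $210) moves to coinsurance.
Patient's 15% share of $7200 is $1080.
That puts the patient's cost at $210 + $1080 = $1290.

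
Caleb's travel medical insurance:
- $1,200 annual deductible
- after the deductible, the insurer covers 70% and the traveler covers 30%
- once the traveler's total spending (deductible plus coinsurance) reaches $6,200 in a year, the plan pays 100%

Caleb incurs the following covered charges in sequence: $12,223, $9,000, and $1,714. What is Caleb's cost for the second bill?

Claim 1 ($12,223): $1,200 to deductible, leaving $11,023; coinsurance $11,023 × 30% = $3,306.90. Traveler owes $4,506.90 (running OOP $4,506.90).
Claim 2 ($9,000): deductible already satisfied, so traveler's share is 30% × $9,000 = $2,700. That would push OOP to $7,206.90, over the $6,200 cap, so traveler pays $6,200 − $4,506.90 = $1,693.10.

$1,693.10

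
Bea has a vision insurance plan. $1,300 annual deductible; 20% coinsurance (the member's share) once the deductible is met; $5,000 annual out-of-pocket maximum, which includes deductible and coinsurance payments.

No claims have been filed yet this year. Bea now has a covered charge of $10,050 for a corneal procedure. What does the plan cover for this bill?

Nothing has been paid toward the $1,300 deductible, so the first $1,300 of this charge is applied there.
After the $1,300 deductible portion, $10,050 − $1,300 = $8,750 is subject to coinsurance.
20% of $8,750 = $1,750 falls to the member.
Member responsibility before any cap: $1,300 + $1,750 = $3,050.
Cumulative spending $0 + $3,050 = $3,050 stays under the $5,000 maximum.
Insurer pays the balance: $10,050 − $3,050 = $7,000.

$7,000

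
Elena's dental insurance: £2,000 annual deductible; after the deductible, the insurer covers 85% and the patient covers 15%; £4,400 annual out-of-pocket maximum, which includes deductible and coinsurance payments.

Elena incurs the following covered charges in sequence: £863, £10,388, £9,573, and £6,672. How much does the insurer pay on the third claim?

Claim 1 — £863: fully absorbed by the deductible. Patient pays £863; OOP now £863. Plan pays £863 − £863 = £0.
Claim 2 — £10,388: £1,137 to deductible, leaving £9,251; patient's 15% is £1,387.65. Cost to patient: £2,524.65. OOP to date £3,387.65. Plan pays £10,388 − £2,524.65 = £7,863.35.
Claim 3 — £9,573: deductible met; 15% of £9,573 = £1,435.95. That would push OOP to £4,823.60, over the £4,400 cap, so patient pays £4,400 − £3,387.65 = £1,012.35. Insurer: £9,573 − £1,012.35 = £8,560.65.

£8,560.65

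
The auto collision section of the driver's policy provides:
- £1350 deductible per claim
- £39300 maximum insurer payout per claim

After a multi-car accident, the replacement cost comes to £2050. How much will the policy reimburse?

£700

Less the £1350 deductible: £2050 − £1350 = £700.
That's under the £39300 cap, so the insurer reimburses the full £700.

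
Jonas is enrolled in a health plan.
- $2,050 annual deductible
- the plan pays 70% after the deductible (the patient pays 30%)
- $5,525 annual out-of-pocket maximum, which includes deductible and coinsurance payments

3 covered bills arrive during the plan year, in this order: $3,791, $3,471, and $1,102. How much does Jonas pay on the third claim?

$330.60

Bill 1, $3,791: $2,050 to deductible, leaving $1,741; 30% of $1,741 = $522.30. Patient pays $2,572.30; OOP now $2,572.30.
Bill 2, $3,471: deductible met; 30% of $3,471 = $1,041.30. Patient pays $1,041.30; OOP now $3,613.60.
Bill 3, $1,102: 30% coinsurance on $1,102 = $330.60. Cost to patient: $330.60. OOP to date $3,944.20.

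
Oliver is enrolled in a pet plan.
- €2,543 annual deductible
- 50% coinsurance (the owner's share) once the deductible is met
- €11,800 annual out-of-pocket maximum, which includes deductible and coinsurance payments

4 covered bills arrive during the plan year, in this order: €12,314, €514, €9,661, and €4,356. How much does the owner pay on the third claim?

#1 (€12,314): €2,543 finishes the deductible; €9,771 goes to coinsurance; owner's 50% is €4,885.50. Owner owes €7,428.50 (running OOP €7,428.50).
#2 (€514): 50% coinsurance on €514 = €257. Cost to owner: €257. OOP to date €7,685.50.
#3 (€9,661): deductible met; 50% of €9,661 = €4,830.50. Adding that to €7,685.50 gives €12,516, past the €11,800 cap; owner pays only €11,800 − €7,685.50 = €4,114.50.

€4,114.50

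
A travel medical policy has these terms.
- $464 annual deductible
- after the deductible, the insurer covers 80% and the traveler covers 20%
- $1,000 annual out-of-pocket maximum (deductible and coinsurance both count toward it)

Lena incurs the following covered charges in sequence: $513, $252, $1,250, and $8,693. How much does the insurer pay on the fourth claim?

$8,467.20

#1 ($513): deductible takes $464, $49 remains; coinsurance $49 × 20% = $9.80. Traveler pays $473.80; OOP now $473.80. Plan pays $513 − $473.80 = $39.20.
#2 ($252): 20% coinsurance on $252 = $50.40. Cost to traveler: $50.40. OOP to date $524.20. Plan pays $252 − $50.40 = $201.60.
#3 ($1,250): deductible met; 20% of $1,250 = $250. Cost to traveler: $250. OOP to date $774.20. Insurer: $1,250 − $250 = $1,000.
#4 ($8,693): 20% coinsurance on $8,693 = $1,738.60. OOP would hit $2,512.80 > $1,000, so the cap limits the traveler to $1,000 − $774.20 = $225.80. Plan pays $8,693 − $225.80 = $8,467.20.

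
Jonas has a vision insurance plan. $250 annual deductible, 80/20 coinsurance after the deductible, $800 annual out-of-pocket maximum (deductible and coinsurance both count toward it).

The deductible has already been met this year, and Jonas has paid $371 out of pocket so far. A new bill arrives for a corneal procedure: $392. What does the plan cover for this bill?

The deductible is already satisfied, so the full bill goes to coinsurance.
20% of $392 = $78.40 falls to the member.
Year-to-date out-of-pocket becomes $371 + $78.40 = $449.40, still under the $800 maximum, so no cap applies.
The plan picks up $392 − $78.40 = $313.60.

$313.60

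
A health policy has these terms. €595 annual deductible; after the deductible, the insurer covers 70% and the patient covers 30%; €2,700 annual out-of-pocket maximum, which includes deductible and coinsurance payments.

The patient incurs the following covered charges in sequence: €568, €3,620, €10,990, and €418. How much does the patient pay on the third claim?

Claim 1 — €568: entire amount goes to the deductible. Patient owes €568 (running OOP €568).
Claim 2 — €3,620: €27 to deductible, leaving €3,593; patient's 30% is €1,077.90. Patient pays €1,104.90; OOP now €1,672.90.
Claim 3 — €10,990: deductible already satisfied, so patient's share is 30% × €10,990 = €3,297. Adding that to €1,672.90 gives €4,969.90, past the €2,700 cap; patient pays only €2,700 − €1,672.90 = €1,027.10.

€1,027.10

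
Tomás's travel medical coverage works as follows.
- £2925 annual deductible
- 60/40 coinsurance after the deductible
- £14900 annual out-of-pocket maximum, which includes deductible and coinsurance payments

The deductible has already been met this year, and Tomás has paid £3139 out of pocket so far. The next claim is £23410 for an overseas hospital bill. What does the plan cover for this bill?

The deductible is already satisfied, so the full bill goes to coinsurance.
Coinsurance: £23410 × 40% = £9364.
Year-to-date out-of-pocket becomes £3139 + £9364 = £12503, still under the £14900 maximum, so no cap applies.
The plan picks up £23410 − £9364 = £14046.

£14046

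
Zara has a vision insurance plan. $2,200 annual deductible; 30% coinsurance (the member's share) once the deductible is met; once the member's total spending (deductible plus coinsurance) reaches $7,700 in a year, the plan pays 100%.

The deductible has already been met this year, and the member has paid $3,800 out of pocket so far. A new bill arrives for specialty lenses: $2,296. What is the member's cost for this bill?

With the deductible met, the entire $2,296 is subject to coinsurance.
30% of $2,296 = $688.80 falls to the member.
Total out-of-pocket so far would be $3,800 + $688.80 = $4,488.80, below the $7,700 cap — no reduction.

$688.80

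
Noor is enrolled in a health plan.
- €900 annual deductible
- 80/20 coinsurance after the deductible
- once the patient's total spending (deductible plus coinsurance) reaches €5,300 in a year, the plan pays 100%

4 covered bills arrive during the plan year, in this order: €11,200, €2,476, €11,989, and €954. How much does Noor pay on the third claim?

€1,844.80

#1 (€11,200): €900 finishes the deductible; €10,300 goes to coinsurance; patient's 20% is €2,060. Patient pays €2,960; OOP now €2,960.
#2 (€2,476): deductible met; 20% of €2,476 = €495.20. Patient owes €495.20 (running OOP €3,455.20).
#3 (€11,989): deductible met; 20% of €11,989 = €2,397.80. That would push OOP to €5,853, over the €5,300 cap, so patient pays €5,300 − €3,455.20 = €1,844.80.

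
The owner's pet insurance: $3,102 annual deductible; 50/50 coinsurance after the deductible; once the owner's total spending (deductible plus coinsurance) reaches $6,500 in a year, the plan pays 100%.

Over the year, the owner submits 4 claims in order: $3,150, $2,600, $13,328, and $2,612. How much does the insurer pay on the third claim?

$11,254

Claim 1 ($3,150): deductible takes $3,102, $48 remains; owner's 50% is $24. Cost to owner: $3,126. OOP to date $3,126. Insurer: $3,150 − $3,126 = $24.
Claim 2 ($2,600): 50% coinsurance on $2,600 = $1,300. Owner pays $1,300; OOP now $4,426. Insurer: $2,600 − $1,300 = $1,300.
Claim 3 ($13,328): deductible already satisfied, so owner's share is 50% × $13,328 = $6,664. OOP would hit $11,090 > $6,500, so the cap limits the owner to $6,500 − $4,426 = $2,074. Insurer: $13,328 − $2,074 = $11,254.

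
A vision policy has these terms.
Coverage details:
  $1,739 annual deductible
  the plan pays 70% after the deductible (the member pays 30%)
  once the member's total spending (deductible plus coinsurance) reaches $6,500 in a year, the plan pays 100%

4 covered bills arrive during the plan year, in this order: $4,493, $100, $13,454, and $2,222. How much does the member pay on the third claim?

#1 ($4,493): $1,739 finishes the deductible; $2,754 goes to coinsurance; member's 30% is $826.20. Member owes $2,565.20 (running OOP $2,565.20).
#2 ($100): 30% coinsurance on $100 = $30. Member pays $30; OOP now $2,595.20.
#3 ($13,454): deductible already satisfied, so member's share is 30% × $13,454 = $4,036.20. That would push OOP to $6,631.40, over the $6,500 cap, so member pays $6,500 − $2,595.20 = $3,904.80.

$3,904.80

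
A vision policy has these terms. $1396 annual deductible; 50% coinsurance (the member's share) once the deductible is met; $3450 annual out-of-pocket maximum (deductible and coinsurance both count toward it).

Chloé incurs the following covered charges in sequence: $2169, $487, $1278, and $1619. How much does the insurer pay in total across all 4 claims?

#1 ($2169): deductible takes $1396, $773 remains; member's 50% is $386.50. Member pays $1782.50; OOP now $1782.50. Plan pays $2169 − $1782.50 = $386.50.
#2 ($487): 50% coinsurance on $487 = $243.50. Member pays $243.50; OOP now $2026. Insurer: $487 − $243.50 = $243.50.
#3 ($1278): 50% coinsurance on $1278 = $639. Member pays $639; OOP now $2665. Insurer: $1278 − $639 = $639.
#4 ($1619): deductible already satisfied, so member's share is 50% × $1619 = $809.50. That would push OOP to $3474.50, over the $3450 cap, so member pays $3450 − $2665 = $785. Plan pays $1619 − $785 = $834.
Insurer total: $386.50 + $243.50 + $639 + $834 = $2103.

$2103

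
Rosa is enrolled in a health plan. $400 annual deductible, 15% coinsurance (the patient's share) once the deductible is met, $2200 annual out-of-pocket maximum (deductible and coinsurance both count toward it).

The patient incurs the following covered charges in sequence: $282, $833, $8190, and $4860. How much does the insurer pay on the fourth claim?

$4395.75

Bill 1, $282: fully absorbed by the deductible. Cost to patient: $282. OOP to date $282. Plan pays $282 − $282 = $0.
Bill 2, $833: $118 to deductible, leaving $715; patient's 15% is $107.25. Cost to patient: $225.25. OOP to date $507.25. Plan pays $833 − $225.25 = $607.75.
Bill 3, $8190: deductible met; 15% of $8190 = $1228.50. Cost to patient: $1228.50. OOP to date $1735.75. Plan pays $8190 − $1228.50 = $6961.50.
Bill 4, $4860: 15% coinsurance on $4860 = $729. Adding that to $1735.75 gives $2464.75, past the $2200 cap; patient pays only $2200 − $1735.75 = $464.25. Plan pays $4860 − $464.25 = $4395.75.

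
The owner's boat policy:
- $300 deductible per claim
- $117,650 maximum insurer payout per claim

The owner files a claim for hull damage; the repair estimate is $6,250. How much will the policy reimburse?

Less the $300 deductible: $6,250 − $300 = $5,950.
That's under the $117,650 cap, so the insurer reimburses the full $5,950.

$5,950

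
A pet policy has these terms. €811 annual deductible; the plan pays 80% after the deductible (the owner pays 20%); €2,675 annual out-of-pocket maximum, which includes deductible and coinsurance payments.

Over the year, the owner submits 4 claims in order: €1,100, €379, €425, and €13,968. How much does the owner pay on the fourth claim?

Bill 1, €1,100: €811 to deductible, leaving €289; coinsurance €289 × 20% = €57.80. Owner pays €868.80; OOP now €868.80.
Bill 2, €379: deductible met; 20% of €379 = €75.80. Owner pays €75.80; OOP now €944.60.
Bill 3, €425: 20% coinsurance on €425 = €85. Owner owes €85 (running OOP €1,029.60).
Bill 4, €13,968: 20% coinsurance on €13,968 = €2,793.60. That would push OOP to €3,823.20, over the €2,675 cap, so owner pays €2,675 − €1,029.60 = €1,645.40.

€1,645.40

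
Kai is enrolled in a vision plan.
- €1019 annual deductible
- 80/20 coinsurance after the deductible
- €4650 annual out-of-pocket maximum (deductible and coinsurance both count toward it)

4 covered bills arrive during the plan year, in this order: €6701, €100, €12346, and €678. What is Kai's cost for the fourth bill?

€5.40

Bill 1, €6701: €1019 finishes the deductible; €5682 goes to coinsurance; member's 20% is €1136.40. Member owes €2155.40 (running OOP €2155.40).
Bill 2, €100: deductible already satisfied, so member's share is 20% × €100 = €20. Cost to member: €20. OOP to date €2175.40.
Bill 3, €12346: deductible met; 20% of €12346 = €2469.20. Cost to member: €2469.20. OOP to date €4644.60.
Bill 4, €678: deductible met; 20% of €678 = €135.60. That would push OOP to €4780.20, over the €4650 cap, so member pays €4650 − €4644.60 = €5.40.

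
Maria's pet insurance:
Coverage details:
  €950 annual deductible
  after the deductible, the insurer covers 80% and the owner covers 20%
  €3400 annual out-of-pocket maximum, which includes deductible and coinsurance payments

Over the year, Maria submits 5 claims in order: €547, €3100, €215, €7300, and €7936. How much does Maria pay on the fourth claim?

Claim 1 (€547): all of it applies to the deductible. Cost to owner: €547. OOP to date €547.
Claim 2 (€3100): €403 to deductible, leaving €2697; 20% of €2697 = €539.40. Owner pays €942.40; OOP now €1489.40.
Claim 3 (€215): 20% coinsurance on €215 = €43. Cost to owner: €43. OOP to date €1532.40.
Claim 4 (€7300): 20% coinsurance on €7300 = €1460. Cost to owner: €1460. OOP to date €2992.40.

€1460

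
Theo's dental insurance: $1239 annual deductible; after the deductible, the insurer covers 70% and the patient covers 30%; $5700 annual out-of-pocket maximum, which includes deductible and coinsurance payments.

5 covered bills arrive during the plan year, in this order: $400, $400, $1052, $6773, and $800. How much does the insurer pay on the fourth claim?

$4741.10

Claim 1 — $400: all of it applies to the deductible. Cost to patient: $400. OOP to date $400. Plan pays $400 − $400 = $0.
Claim 2 — $400: all of it applies to the deductible. Cost to patient: $400. OOP to date $800. Plan pays $400 − $400 = $0.
Claim 3 — $1052: $439 finishes the deductible; $613 goes to coinsurance; 30% of $613 = $183.90. Patient pays $622.90; OOP now $1422.90. Plan pays $1052 − $622.90 = $429.10.
Claim 4 — $6773: deductible already satisfied, so patient's share is 30% × $6773 = $2031.90. Patient pays $2031.90; OOP now $3454.80. Insurer: $6773 − $2031.90 = $4741.10.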